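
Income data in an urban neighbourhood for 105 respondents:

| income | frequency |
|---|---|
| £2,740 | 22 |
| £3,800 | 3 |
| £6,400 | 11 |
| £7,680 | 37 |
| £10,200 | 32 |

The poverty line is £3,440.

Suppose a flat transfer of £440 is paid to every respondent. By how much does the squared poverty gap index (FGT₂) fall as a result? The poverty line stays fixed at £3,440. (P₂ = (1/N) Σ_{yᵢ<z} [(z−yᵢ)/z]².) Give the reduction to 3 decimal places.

Before: below the line — 22×£2,740; squared poverty gap index (FGT₂) = 0.00868.
After the £440 transfer: below the line — 22×£3,180; squared poverty gap index (FGT₂) = 0.00120.
Reduction = 0.00868 − 0.00120 = 0.007.

0.007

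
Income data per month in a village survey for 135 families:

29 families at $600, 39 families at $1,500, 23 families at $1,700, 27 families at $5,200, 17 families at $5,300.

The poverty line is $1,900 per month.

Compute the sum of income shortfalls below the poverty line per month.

$57,900

Below the line: 29×$600, 39×$1,500, 23×$1,700 (q = 91 of N = 135).
Individual gaps: 29×(1900−600) = 37700; 39×(1900−1500) = 15600; 23×(1900−1700) = 4600.
Aggregate gap = $57,900.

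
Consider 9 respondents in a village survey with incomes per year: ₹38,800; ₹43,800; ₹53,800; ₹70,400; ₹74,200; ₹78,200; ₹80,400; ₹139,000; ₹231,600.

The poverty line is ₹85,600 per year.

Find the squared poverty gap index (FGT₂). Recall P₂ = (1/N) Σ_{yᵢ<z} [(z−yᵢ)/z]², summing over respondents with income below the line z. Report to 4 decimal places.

Below z: ₹38,800, ₹43,800, ₹53,800, ₹70,400, ₹74,200, ₹78,200, ₹80,400 (q = 7 of N = 9).
Gap ratios (z−y)/z: (85600−38800)/85600 = 0.5467; (85600−43800)/85600 = 0.4883; (85600−53800)/85600 = 0.3715; (85600−70400)/85600 = 0.1776; (85600−74200)/85600 = 0.1332; (85600−78200)/85600 = 0.0864; (85600−80400)/85600 = 0.0607.
Squared: 0.2989; 0.2385; 0.1380; 0.0315; 0.0177; 0.0075; 0.0037.
Sum = 0.735807; P₂ = 0.735807 / 9 = 0.0818.

0.0818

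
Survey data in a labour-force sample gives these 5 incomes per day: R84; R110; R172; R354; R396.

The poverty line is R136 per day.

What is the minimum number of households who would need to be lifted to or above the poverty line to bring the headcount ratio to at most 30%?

1

Currently q = 2 of N = 5 are below the line (H = 0.400).
A headcount ratio of at most 30% allows at most ⌊0.30 × 5⌋ = 1 poor households.
So at least 2 − 1 = 1 must be lifted.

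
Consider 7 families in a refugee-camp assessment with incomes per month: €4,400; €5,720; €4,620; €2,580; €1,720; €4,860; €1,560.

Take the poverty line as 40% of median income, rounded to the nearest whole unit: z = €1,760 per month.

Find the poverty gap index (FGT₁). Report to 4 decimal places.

0.0195

Incomes under z: €1,560, €1,720 (q = 2 of N = 7).
Normalized shortfalls: (1760−1560)/1760 = 0.1136; (1760−1720)/1760 = 0.0227.
Σ = 0.136364. Dividing by the full population N = 7 gives P₁ = 0.0195.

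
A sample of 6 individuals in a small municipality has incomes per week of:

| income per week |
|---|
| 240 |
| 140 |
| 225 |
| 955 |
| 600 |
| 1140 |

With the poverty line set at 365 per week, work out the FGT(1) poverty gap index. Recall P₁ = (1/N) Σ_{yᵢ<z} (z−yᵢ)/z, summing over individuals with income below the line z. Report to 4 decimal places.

Below z: 140, 225, 240 (q = 3 of N = 6).
Relative gaps: (365−140)/365 = 0.6164; (365−225)/365 = 0.3836; (365−240)/365 = 0.3425.
Sum of shortfalls = 1.342466; P₁ averages over all N: 1.342466 / 6 = 0.2237.

0.2237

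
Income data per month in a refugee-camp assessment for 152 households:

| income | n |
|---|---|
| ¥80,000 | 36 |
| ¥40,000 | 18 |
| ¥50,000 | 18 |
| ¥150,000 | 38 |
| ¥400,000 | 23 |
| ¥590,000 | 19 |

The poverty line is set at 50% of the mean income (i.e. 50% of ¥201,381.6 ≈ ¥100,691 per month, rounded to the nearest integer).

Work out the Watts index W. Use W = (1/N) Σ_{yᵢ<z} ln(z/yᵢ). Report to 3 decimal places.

Below the line: 18×¥40,000, 18×¥50,000, 36×¥80,000 (q = 72 of N = 152).
Log shortfalls: ln(100691/40000) = 0.9232 (×18); ln(100691/50000) = 0.7000 (×18); ln(100691/80000) = 0.2300 (×36).
W = 37.498859 / 152 = 0.247.

0.247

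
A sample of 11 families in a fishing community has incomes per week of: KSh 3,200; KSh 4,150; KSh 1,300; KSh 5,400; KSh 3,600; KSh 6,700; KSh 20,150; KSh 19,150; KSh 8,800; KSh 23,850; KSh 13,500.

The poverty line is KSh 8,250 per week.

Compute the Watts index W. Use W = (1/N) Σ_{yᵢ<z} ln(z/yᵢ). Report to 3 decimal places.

Below z: KSh 1,300, KSh 3,200, KSh 3,600, KSh 4,150, KSh 5,400, KSh 6,700 (q = 6 of N = 11).
Log gaps: ln(8250/1300) = 1.8478; ln(8250/3200) = 0.9471; ln(8250/3600) = 0.8293; ln(8250/4150) = 0.6871; ln(8250/5400) = 0.4238; ln(8250/6700) = 0.2081.
W = 4.943215 / 11 = 0.449.

0.449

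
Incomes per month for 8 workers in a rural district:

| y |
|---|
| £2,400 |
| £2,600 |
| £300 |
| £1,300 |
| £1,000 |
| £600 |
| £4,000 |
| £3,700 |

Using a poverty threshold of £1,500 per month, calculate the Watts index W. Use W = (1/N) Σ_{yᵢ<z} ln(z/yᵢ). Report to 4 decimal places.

0.3843

Below z: £300, £600, £1,000, £1,300 (q = 4 of N = 8).
Log shortfalls: ln(1500/300) = 1.6094; ln(1500/600) = 0.9163; ln(1500/1000) = 0.4055; ln(1500/1300) = 0.1431.
W = 3.074295 / 8 = 0.3843.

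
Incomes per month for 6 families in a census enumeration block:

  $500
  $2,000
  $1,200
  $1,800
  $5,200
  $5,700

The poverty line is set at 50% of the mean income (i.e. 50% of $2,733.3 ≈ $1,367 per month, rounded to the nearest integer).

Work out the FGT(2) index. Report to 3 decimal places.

0.070

Below z: $500, $1,200 (q = 2 of N = 6).
Relative gaps: (1367−500)/1367 = 0.6342; (1367−1200)/1367 = 0.1222.
Squared: 0.4023; 0.0149.
Sum = 0.417179; P₂ = 0.417179 / 6 = 0.070.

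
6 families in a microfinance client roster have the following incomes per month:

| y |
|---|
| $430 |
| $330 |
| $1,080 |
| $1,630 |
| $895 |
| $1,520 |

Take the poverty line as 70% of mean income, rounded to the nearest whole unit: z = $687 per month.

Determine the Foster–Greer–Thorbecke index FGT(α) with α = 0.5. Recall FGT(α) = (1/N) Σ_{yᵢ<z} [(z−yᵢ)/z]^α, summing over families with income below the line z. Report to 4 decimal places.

Poor units: $330, $430 (q = 2 of N = 6).
Relative gaps: (687−330)/687 = 0.5197; (687−430)/687 = 0.3741.
Raised to α = 0.5: 0.72087; 0.61163.
Sum = 1.332497; FGT(0.5) = 1.332497 / 6 = 0.2221.

0.2221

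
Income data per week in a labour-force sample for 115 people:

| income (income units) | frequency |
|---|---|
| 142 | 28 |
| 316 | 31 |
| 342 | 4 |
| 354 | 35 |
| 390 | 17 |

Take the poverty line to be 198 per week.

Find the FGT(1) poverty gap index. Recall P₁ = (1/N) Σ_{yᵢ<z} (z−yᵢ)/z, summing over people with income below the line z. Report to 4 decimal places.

0.0689

Poor units: 28×142 (q = 28 of N = 115).
Shortfall ratios: (198−142)/198 = 0.2828 (×28).
Σ = 7.919192. Dividing by the full population N = 115 gives P₁ = 0.0689.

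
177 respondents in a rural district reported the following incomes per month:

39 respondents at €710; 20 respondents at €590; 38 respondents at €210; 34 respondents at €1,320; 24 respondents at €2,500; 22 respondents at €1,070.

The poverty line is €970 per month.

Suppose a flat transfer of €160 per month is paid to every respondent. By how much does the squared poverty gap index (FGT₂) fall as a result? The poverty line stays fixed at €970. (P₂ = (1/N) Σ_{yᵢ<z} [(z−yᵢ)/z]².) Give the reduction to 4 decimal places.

0.0747

Before: below the line — 38×€210, 20×€590, 39×€710; squared poverty gap index (FGT₂) = 0.164965.
After the €160 transfer: below the line — 38×€370, 20×€750, 39×€870; squared poverty gap index (FGT₂) = 0.090297.
Reduction = 0.164965 − 0.090297 = 0.0747.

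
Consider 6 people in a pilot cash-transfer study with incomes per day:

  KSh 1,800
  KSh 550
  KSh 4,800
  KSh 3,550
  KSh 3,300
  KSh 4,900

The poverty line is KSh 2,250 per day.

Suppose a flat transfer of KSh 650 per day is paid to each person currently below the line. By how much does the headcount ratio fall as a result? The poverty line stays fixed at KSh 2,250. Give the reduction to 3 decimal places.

Before: below the line — KSh 550, KSh 1,800; headcount ratio = 0.33333.
After the KSh 650 transfer: below the line — KSh 1,200; headcount ratio = 0.16667.
Reduction = 0.33333 − 0.16667 = 0.167.

0.167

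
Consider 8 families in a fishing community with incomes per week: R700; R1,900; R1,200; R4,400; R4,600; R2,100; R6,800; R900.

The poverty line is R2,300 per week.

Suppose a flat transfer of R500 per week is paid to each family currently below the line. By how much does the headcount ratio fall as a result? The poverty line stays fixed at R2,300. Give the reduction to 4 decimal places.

0.2500

Before: below the line — R700, R900, R1,200, R1,900, R2,100; headcount ratio = 0.625000.
After the R500 transfer: below the line — R1,200, R1,400, R1,700; headcount ratio = 0.375000.
Reduction = 0.625000 − 0.375000 = 0.2500.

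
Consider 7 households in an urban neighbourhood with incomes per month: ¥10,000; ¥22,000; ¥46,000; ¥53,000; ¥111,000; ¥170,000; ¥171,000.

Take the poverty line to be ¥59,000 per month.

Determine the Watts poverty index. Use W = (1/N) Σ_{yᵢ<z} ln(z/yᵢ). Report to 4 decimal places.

Below z: ¥10,000, ¥22,000, ¥46,000, ¥53,000 (q = 4 of N = 7).
Log shortfalls: ln(59000/10000) = 1.7750; ln(59000/22000) = 0.9865; ln(59000/46000) = 0.2489; ln(59000/53000) = 0.1072.
W = 3.117589 / 7 = 0.4454.

0.4454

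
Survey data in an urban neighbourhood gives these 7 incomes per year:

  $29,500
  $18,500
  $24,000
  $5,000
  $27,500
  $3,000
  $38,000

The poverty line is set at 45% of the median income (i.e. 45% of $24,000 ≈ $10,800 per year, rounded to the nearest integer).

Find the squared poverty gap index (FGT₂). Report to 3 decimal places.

Below the line: $3,000, $5,000 (q = 2 of N = 7).
Shortfall ratios: (10800−3000)/10800 = 0.7222; (10800−5000)/10800 = 0.5370.
Squared: 0.5216; 0.2884.
Sum = 0.810014; P₂ = 0.810014 / 7 = 0.116.

0.116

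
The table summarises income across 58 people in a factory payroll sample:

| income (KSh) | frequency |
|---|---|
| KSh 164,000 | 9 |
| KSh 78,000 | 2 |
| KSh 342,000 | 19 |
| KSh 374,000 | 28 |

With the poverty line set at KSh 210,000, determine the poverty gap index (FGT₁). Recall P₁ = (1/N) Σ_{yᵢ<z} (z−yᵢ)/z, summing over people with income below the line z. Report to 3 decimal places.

Below z: 2×KSh 78,000, 9×KSh 164,000 (q = 11 of N = 58).
Gap ratios (z−y)/z: (210000−78000)/210000 = 0.6286 (×2); (210000−164000)/210000 = 0.2190 (×9).
Σ = 3.228571. Dividing by the full population N = 58 gives P₁ = 0.056.

0.056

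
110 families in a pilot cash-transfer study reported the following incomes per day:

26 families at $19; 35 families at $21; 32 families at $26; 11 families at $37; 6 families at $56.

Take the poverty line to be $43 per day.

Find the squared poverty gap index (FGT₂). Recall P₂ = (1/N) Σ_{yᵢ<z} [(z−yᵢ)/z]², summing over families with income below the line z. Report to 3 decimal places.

Poor units: 26×$19, 35×$21, 32×$26, 11×$37 (q = 104 of N = 110).
Normalized shortfalls: (43−19)/43 = 0.5581 (×26); (43−21)/43 = 0.5116 (×35); (43−26)/43 = 0.3953 (×32); (43−37)/43 = 0.1395 (×11).
Squared: 0.3115 (×26); 0.2618 (×35); 0.1563 (×32); 0.0195 (×11).
Sum = 22.477015; P₂ = 22.477015 / 110 = 0.204.

0.204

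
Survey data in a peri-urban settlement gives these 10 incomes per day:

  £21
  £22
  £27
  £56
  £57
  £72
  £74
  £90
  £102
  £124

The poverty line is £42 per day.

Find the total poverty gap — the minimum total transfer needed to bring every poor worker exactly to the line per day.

Below the line: £21, £22, £27 (q = 3 of N = 10).
Individual gaps: 42−21 = 21; 42−22 = 20; 42−27 = 15.
Aggregate gap = £56.

£56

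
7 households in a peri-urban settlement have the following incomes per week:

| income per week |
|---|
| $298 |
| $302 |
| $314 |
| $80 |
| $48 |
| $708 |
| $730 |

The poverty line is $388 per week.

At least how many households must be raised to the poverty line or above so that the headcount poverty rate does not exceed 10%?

5

5 of the 7 households are poor, so H = 5/7 = 0.714.
A headcount ratio of at most 10% allows at most ⌊0.10 × 7⌋ = 0 poor households.
So at least 5 − 0 = 5 must be lifted.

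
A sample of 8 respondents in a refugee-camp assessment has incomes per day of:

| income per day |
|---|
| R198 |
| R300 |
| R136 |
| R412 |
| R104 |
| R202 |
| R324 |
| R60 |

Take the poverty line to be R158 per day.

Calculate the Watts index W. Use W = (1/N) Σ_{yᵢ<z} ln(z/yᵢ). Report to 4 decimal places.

0.1920

Below z: R60, R104, R136 (q = 3 of N = 8).
ln(z/y) terms: ln(158/60) = 0.9683; ln(158/104) = 0.4182; ln(158/136) = 0.1499.
W = 1.536395 / 8 = 0.1920.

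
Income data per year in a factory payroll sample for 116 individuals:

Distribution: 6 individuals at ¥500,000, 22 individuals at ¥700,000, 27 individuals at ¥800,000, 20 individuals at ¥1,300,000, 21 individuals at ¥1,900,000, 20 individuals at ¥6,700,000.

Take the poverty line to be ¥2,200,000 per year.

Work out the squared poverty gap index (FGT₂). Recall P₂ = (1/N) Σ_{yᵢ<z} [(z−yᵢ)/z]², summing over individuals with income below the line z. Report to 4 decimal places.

0.2455

Incomes under z: 6×¥500,000, 22×¥700,000, 27×¥800,000, 20×¥1,300,000, 21×¥1,900,000 (q = 96 of N = 116).
Normalized shortfalls: (2200000−500000)/2200000 = 0.7727 (×6); (2200000−700000)/2200000 = 0.6818 (×22); (2200000−800000)/2200000 = 0.6364 (×27); (2200000−1300000)/2200000 = 0.4091 (×20); (2200000−1900000)/2200000 = 0.1364 (×21).
Squared: 0.5971 (×6); 0.4649 (×22); 0.4050 (×27); 0.1674 (×20); 0.0186 (×21).
Sum = 28.481405; P₂ = 28.481405 / 116 = 0.2455.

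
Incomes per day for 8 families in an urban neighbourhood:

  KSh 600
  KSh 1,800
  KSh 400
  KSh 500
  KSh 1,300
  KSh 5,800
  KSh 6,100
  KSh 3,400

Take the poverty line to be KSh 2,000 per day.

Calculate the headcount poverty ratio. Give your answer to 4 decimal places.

5 of the 8 families have income below KSh 2,000.
H = 5/8 = 0.6250.

0.6250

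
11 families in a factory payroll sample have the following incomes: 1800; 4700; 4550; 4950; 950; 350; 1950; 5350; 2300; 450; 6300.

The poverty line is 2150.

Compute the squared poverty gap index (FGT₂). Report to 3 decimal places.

Below the line: 350, 450, 950, 1800, 1950 (q = 5 of N = 11).
Gap ratios (z−y)/z: (2150−350)/2150 = 0.8372; (2150−450)/2150 = 0.7907; (2150−950)/2150 = 0.5581; (2150−1800)/2150 = 0.1628; (2150−1950)/2150 = 0.0930.
Squared: 0.7009; 0.6252; 0.3115; 0.0265; 0.0087.
Sum = 1.672796; P₂ = 1.672796 / 11 = 0.152.

0.152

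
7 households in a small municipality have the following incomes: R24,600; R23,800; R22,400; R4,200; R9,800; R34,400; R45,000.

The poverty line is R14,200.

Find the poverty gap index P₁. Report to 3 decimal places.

Poor units: R4,200, R9,800 (q = 2 of N = 7).
Shortfall ratios: (14200−4200)/14200 = 0.7042; (14200−9800)/14200 = 0.3099.
Σ = 1.014085. Dividing by the full population N = 7 gives P₁ = 0.145.

0.145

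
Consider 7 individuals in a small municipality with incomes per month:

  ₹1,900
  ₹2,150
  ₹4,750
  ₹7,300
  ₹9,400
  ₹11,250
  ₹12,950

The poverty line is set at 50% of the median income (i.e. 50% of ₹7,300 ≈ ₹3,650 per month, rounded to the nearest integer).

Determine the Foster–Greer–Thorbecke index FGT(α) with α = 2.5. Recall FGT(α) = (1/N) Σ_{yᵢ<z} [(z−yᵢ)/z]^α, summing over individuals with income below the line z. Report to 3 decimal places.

0.038

Below the line: ₹1,900, ₹2,150 (q = 2 of N = 7).
Relative gaps: (3650−1900)/3650 = 0.4795; (3650−2150)/3650 = 0.4110.
Raised to α = 2.5: 0.15917; 0.10827.
Sum = 0.267438; FGT(2.5) = 0.267438 / 7 = 0.038.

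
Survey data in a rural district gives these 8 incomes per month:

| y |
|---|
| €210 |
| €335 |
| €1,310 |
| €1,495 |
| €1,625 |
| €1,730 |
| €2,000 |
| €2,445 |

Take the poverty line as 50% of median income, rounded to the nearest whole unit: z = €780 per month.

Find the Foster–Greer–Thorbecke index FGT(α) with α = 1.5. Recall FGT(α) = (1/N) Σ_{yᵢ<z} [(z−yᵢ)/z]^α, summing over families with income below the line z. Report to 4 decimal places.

0.1320

Below the line: €210, €335 (q = 2 of N = 8).
Relative gaps: (780−210)/780 = 0.7308; (780−335)/780 = 0.5705.
Raised to α = 1.5: 0.62470; 0.43092.
Sum = 1.055620; FGT(1.5) = 1.055620 / 8 = 0.1320.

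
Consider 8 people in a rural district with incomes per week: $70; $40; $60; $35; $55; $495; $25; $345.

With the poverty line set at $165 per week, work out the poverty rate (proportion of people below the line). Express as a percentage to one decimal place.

6 of the 8 people have income below $165.
H = 6/8 = 75.0%.

75.0%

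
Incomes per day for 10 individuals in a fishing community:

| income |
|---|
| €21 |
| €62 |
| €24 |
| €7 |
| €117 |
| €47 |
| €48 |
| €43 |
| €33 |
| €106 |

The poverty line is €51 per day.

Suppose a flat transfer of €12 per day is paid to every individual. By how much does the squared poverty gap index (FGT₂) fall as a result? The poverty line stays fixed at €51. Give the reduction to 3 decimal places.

0.091

Before: below the line — €7, €21, €24, €33, €43, €47, €48; squared poverty gap index (FGT₂) = 0.15294.
After the €12 transfer: below the line — €19, €33, €36, €45; squared poverty gap index (FGT₂) = 0.06186.
Reduction = 0.15294 − 0.06186 = 0.091.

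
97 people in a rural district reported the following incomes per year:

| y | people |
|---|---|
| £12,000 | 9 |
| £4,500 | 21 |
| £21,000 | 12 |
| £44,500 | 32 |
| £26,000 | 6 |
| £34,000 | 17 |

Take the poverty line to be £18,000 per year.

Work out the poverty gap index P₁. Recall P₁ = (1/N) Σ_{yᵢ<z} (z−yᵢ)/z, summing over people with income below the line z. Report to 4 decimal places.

Poor units: 21×£4,500, 9×£12,000 (q = 30 of N = 97).
Gap ratios (z−y)/z: (18000−4500)/18000 = 0.7500 (×21); (18000−12000)/18000 = 0.3333 (×9).
Σ = 18.750000. Dividing by the full population N = 97 gives P₁ = 0.1933.

0.1933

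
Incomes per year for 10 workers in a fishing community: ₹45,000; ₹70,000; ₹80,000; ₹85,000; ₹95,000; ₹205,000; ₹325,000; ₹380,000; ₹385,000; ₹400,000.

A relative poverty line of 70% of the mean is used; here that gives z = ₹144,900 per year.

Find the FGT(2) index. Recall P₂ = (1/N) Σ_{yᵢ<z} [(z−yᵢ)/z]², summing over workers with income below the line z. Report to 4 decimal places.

Below the line: ₹45,000, ₹70,000, ₹80,000, ₹85,000, ₹95,000 (q = 5 of N = 10).
Relative gaps: (144900−45000)/144900 = 0.6894; (144900−70000)/144900 = 0.5169; (144900−80000)/144900 = 0.4479; (144900−85000)/144900 = 0.4134; (144900−95000)/144900 = 0.3444.
Squared: 0.4753; 0.2672; 0.2006; 0.1709; 0.1186.
Sum = 1.232618; P₂ = 1.232618 / 10 = 0.1233.

0.1233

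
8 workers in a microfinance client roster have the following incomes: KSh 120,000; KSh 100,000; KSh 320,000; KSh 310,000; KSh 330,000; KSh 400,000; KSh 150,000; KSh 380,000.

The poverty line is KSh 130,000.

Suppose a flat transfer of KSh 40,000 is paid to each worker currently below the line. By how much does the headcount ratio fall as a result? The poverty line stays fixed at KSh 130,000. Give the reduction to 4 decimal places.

0.2500

Before: below the line — KSh 100,000, KSh 120,000; headcount ratio = 0.250000.
After the KSh 40,000 transfer: below the line — none; headcount ratio = 0.000000.
Reduction = 0.250000 − 0.000000 = 0.2500.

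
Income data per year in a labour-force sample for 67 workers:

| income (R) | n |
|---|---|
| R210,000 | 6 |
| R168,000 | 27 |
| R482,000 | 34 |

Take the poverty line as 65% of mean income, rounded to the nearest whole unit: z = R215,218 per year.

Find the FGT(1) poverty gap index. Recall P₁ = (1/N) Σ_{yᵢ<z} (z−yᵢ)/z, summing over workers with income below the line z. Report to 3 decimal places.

0.091

Below z: 27×R168,000, 6×R210,000 (q = 33 of N = 67).
Normalized shortfalls: (215218−168000)/215218 = 0.2194 (×27); (215218−210000)/215218 = 0.0242 (×6).
Σ = 6.069167. Dividing by the full population N = 67 gives P₁ = 0.091.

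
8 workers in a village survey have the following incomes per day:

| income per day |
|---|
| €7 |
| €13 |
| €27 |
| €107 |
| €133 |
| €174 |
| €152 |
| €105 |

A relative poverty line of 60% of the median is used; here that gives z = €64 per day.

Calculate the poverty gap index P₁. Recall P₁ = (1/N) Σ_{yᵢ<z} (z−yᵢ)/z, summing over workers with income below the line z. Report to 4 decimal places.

Below z: €7, €13, €27 (q = 3 of N = 8).
Gap ratios (z−y)/z: (64−7)/64 = 0.8906; (64−13)/64 = 0.7969; (64−27)/64 = 0.5781.
Sum of shortfalls = 2.265625; P₁ averages over all N: 2.265625 / 8 = 0.2832.

0.2832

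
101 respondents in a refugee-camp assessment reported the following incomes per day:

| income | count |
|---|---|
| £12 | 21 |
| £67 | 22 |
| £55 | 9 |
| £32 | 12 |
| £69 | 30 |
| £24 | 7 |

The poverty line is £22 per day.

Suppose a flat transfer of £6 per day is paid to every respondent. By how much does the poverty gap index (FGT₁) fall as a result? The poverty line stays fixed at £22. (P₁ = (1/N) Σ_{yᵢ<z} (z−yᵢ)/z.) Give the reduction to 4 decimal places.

0.0567

Before: below the line — 21×£12; poverty gap index (FGT₁) = 0.094509.
After the £6 transfer: below the line — 21×£18; poverty gap index (FGT₁) = 0.037804.
Reduction = 0.094509 − 0.037804 = 0.0567.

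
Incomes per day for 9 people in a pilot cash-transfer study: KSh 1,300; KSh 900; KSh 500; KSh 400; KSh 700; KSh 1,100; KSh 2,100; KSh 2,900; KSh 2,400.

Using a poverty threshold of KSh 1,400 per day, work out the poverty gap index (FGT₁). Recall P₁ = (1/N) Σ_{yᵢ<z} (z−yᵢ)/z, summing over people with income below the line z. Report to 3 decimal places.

Incomes under z: KSh 400, KSh 500, KSh 700, KSh 900, KSh 1,100, KSh 1,300 (q = 6 of N = 9).
Shortfall ratios: (1400−400)/1400 = 0.7143; (1400−500)/1400 = 0.6429; (1400−700)/1400 = 0.5000; (1400−900)/1400 = 0.3571; (1400−1100)/1400 = 0.2143; (1400−1300)/1400 = 0.0714.
Sum of shortfalls = 2.500000; P₁ averages over all N: 2.500000 / 9 = 0.278.

0.278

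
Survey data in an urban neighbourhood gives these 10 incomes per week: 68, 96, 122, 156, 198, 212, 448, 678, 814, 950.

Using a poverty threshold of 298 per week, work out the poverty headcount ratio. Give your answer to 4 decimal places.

6 of the 10 respondents have income below 298.
H = 6/10 = 0.6000.

0.6000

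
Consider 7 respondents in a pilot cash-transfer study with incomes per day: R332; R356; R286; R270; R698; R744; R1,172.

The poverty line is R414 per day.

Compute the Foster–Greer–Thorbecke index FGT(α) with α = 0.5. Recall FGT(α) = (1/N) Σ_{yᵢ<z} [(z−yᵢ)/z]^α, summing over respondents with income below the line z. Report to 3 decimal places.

Below z: R270, R286, R332, R356 (q = 4 of N = 7).
Shortfall ratios: (414−270)/414 = 0.3478; (414−286)/414 = 0.3092; (414−332)/414 = 0.1981; (414−356)/414 = 0.1401.
Raised to α = 0.5: 0.58977; 0.55604; 0.44505; 0.37429.
Sum = 1.965149; FGT(0.5) = 1.965149 / 7 = 0.281.

0.281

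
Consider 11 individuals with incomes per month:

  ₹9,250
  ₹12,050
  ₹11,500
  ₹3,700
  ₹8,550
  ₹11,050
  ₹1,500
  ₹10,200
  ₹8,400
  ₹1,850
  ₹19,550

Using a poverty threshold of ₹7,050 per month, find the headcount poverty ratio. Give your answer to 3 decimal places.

0.273

3 of the 11 individuals have income below ₹7,050.
H = 3/11 = 0.273.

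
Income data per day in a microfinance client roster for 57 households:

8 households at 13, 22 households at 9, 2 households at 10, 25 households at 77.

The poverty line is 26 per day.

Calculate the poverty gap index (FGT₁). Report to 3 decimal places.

0.344

Below z: 22×9, 2×10, 8×13 (q = 32 of N = 57).
Relative gaps: (26−9)/26 = 0.6538 (×22); (26−10)/26 = 0.6154 (×2); (26−13)/26 = 0.5000 (×8).
Sum of shortfalls = 19.615385; P₁ averages over all N: 19.615385 / 57 = 0.344.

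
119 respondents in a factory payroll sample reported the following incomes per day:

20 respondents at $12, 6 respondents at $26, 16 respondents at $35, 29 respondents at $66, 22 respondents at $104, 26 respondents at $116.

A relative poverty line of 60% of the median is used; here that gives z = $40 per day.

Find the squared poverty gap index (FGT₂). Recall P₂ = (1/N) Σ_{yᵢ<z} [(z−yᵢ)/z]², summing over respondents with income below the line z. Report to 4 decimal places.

Incomes under z: 20×$12, 6×$26, 16×$35 (q = 42 of N = 119).
Gap ratios (z−y)/z: (40−12)/40 = 0.7000 (×20); (40−26)/40 = 0.3500 (×6); (40−35)/40 = 0.1250 (×16).
Squared: 0.4900 (×20); 0.1225 (×6); 0.0156 (×16).
Sum = 10.785000; P₂ = 10.785000 / 119 = 0.0906.

0.0906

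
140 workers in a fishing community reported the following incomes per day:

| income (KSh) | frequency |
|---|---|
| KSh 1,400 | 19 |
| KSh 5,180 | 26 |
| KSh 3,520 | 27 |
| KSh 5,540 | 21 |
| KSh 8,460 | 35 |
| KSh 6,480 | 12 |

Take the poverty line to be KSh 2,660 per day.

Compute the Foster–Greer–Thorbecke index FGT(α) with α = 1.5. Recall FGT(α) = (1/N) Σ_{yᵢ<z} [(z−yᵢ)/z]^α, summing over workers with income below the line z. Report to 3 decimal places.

0.044

Below z: 19×KSh 1,400 (q = 19 of N = 140).
Shortfall ratios: (2660−1400)/2660 = 0.4737 (×19).
Raised to α = 1.5: 0.32601 (×19).
Sum = 6.194225; FGT(1.5) = 6.194225 / 140 = 0.044.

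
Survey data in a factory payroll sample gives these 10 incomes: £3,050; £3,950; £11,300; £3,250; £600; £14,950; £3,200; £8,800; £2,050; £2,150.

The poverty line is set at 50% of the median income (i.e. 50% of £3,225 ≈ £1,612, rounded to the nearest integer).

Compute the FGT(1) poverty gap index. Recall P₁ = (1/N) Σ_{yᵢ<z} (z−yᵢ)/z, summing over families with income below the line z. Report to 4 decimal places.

Incomes under z: £600 (q = 1 of N = 10).
Relative gaps: (1612−600)/1612 = 0.6278.
Σ = 0.627792. Dividing by the full population N = 10 gives P₁ = 0.0628.

0.0628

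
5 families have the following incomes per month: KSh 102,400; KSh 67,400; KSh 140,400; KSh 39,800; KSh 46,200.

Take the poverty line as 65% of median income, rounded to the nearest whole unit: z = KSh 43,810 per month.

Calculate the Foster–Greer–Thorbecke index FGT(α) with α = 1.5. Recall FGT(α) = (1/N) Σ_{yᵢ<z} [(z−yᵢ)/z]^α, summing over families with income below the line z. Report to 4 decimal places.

Below the line: KSh 39,800 (q = 1 of N = 5).
Gap ratios (z−y)/z: (43810−39800)/43810 = 0.0915.
Raised to α = 1.5: 0.02769.
Sum = 0.027692; FGT(1.5) = 0.027692 / 5 = 0.0055.

0.0055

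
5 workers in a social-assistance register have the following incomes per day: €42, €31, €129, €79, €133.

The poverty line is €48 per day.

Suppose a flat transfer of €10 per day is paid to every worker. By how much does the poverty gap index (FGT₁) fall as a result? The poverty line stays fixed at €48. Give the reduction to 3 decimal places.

0.067

Before: below the line — €31, €42; poverty gap index (FGT₁) = 0.09583.
After the €10 transfer: below the line — €41; poverty gap index (FGT₁) = 0.02917.
Reduction = 0.09583 − 0.02917 = 0.067.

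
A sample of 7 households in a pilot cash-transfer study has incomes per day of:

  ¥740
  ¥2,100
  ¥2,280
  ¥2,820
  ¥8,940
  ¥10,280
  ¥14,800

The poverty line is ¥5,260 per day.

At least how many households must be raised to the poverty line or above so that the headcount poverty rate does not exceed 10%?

4 of the 7 households are poor, so H = 4/7 = 0.571.
A headcount ratio of at most 10% allows at most ⌊0.10 × 7⌋ = 0 poor households.
So at least 4 − 0 = 4 must be lifted.

4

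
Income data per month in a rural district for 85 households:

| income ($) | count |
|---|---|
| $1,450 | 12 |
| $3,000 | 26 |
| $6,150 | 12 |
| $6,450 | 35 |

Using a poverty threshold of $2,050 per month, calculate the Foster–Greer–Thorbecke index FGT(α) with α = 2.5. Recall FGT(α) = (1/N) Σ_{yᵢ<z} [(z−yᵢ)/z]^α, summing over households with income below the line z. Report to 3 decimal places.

Below z: 12×$1,450 (q = 12 of N = 85).
Relative gaps: (2050−1450)/2050 = 0.2927 (×12).
Raised to α = 2.5: 0.04634 (×12).
Sum = 0.556128; FGT(2.5) = 0.556128 / 85 = 0.007.

0.007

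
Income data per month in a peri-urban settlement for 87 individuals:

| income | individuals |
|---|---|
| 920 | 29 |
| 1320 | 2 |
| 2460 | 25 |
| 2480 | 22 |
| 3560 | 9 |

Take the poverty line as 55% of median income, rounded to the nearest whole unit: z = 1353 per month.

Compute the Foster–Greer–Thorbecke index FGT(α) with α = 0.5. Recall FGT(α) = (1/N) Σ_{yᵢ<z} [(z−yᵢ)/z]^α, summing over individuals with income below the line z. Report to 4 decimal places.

0.1922

Poor units: 29×920, 2×1320 (q = 31 of N = 87).
Normalized shortfalls: (1353−920)/1353 = 0.3200 (×29); (1353−1320)/1353 = 0.0244 (×2).
Raised to α = 0.5: 0.56571 (×29); 0.15617 (×2).
Sum = 16.717983; FGT(0.5) = 16.717983 / 87 = 0.1922.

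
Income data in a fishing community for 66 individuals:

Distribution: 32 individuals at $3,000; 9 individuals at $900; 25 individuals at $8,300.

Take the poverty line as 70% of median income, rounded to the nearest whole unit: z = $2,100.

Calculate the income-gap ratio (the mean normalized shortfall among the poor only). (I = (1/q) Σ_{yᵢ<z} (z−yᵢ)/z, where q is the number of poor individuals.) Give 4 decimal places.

Incomes under z: 9×$900 (q = 9 of N = 66).
Shortfall ratios (z−y)/z: 0.5714 (×9); sum = 5.142857.
I averages over the q = 9 poor units only: 5.142857 / 9 = 0.5714.

0.5714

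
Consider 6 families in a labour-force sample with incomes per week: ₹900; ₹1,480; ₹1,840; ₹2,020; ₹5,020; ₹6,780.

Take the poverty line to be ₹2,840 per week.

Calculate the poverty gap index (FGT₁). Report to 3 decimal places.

0.300

Incomes under z: ₹900, ₹1,480, ₹1,840, ₹2,020 (q = 4 of N = 6).
Relative gaps: (2840−900)/2840 = 0.6831; (2840−1480)/2840 = 0.4789; (2840−1840)/2840 = 0.3521; (2840−2020)/2840 = 0.2887.
Σ = 1.802817. Dividing by the full population N = 6 gives P₁ = 0.300.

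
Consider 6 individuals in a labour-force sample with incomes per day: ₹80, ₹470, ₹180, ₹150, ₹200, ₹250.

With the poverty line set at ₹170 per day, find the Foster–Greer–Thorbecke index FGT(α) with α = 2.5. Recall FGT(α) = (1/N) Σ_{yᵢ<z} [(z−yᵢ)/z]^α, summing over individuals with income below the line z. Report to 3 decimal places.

Below the line: ₹80, ₹150 (q = 2 of N = 6).
Normalized shortfalls: (170−80)/170 = 0.5294; (170−150)/170 = 0.1176.
Raised to α = 2.5: 0.20393; 0.00475.
Sum = 0.208679; FGT(2.5) = 0.208679 / 6 = 0.035.

0.035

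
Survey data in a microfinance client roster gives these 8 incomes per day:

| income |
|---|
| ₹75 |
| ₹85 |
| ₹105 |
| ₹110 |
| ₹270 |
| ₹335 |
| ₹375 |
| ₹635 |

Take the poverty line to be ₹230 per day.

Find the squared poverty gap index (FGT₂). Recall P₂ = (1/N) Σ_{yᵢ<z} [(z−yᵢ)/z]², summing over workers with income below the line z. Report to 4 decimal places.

0.1774

Incomes under z: ₹75, ₹85, ₹105, ₹110 (q = 4 of N = 8).
Shortfall ratios: (230−75)/230 = 0.6739; (230−85)/230 = 0.6304; (230−105)/230 = 0.5435; (230−110)/230 = 0.5217.
Squared: 0.4542; 0.3974; 0.2954; 0.2722.
Sum = 1.419187; P₂ = 1.419187 / 8 = 0.1774.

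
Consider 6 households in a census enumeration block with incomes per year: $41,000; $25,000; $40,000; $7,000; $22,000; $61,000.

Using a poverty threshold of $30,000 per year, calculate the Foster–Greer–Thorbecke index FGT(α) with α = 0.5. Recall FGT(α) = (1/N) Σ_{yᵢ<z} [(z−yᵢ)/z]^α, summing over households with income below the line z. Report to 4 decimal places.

Below z: $7,000, $22,000, $25,000 (q = 3 of N = 6).
Normalized shortfalls: (30000−7000)/30000 = 0.7667; (30000−22000)/30000 = 0.2667; (30000−25000)/30000 = 0.1667.
Raised to α = 0.5: 0.87560; 0.51640; 0.40825.
Sum = 1.800241; FGT(0.5) = 1.800241 / 6 = 0.3000.

0.3000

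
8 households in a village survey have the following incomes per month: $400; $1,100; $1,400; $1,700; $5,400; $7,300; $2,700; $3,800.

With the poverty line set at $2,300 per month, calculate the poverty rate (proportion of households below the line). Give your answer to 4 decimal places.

0.5000

4 of the 8 households have income below $2,300.
H = 4/8 = 0.5000.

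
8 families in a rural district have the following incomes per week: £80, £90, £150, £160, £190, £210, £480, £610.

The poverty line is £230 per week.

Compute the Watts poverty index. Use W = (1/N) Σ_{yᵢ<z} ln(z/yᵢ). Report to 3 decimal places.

Incomes under z: £80, £90, £150, £160, £190, £210 (q = 6 of N = 8).
Log gaps: ln(230/80) = 1.0561; ln(230/90) = 0.9383; ln(230/150) = 0.4274; ln(230/160) = 0.3629; ln(230/190) = 0.1911; ln(230/210) = 0.0910.
W = 3.066699 / 8 = 0.383.

0.383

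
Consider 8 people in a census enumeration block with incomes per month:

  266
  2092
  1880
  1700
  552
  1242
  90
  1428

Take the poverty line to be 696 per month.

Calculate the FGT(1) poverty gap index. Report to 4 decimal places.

Below z: 90, 266, 552 (q = 3 of N = 8).
Gap ratios (z−y)/z: (696−90)/696 = 0.8707; (696−266)/696 = 0.6178; (696−552)/696 = 0.2069.
Sum of shortfalls = 1.695402; P₁ averages over all N: 1.695402 / 8 = 0.2119.

0.2119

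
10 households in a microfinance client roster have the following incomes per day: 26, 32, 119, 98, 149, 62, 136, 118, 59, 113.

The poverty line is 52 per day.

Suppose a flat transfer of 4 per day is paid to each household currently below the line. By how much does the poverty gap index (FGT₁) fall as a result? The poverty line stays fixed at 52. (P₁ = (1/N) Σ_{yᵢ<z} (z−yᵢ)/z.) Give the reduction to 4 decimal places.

0.0154

Before: below the line — 26, 32; poverty gap index (FGT₁) = 0.088462.
After the 4 transfer: below the line — 30, 36; poverty gap index (FGT₁) = 0.073077.
Reduction = 0.088462 − 0.073077 = 0.0154.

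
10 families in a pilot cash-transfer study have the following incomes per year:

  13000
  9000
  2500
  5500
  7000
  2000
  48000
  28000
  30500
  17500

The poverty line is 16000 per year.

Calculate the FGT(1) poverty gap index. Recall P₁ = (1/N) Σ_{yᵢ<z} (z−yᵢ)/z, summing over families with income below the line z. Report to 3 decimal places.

0.356

Incomes under z: 2000, 2500, 5500, 7000, 9000, 13000 (q = 6 of N = 10).
Relative gaps: (16000−2000)/16000 = 0.8750; (16000−2500)/16000 = 0.8438; (16000−5500)/16000 = 0.6562; (16000−7000)/16000 = 0.5625; (16000−9000)/16000 = 0.4375; (16000−13000)/16000 = 0.1875.
Σ = 3.562500. Dividing by the full population N = 10 gives P₁ = 0.356.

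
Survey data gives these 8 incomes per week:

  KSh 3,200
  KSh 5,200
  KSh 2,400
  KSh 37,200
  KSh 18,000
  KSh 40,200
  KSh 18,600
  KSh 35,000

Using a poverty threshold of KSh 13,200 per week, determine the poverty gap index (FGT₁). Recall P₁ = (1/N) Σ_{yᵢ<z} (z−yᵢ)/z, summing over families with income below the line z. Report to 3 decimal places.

0.273

Incomes under z: KSh 2,400, KSh 3,200, KSh 5,200 (q = 3 of N = 8).
Gap ratios (z−y)/z: (13200−2400)/13200 = 0.8182; (13200−3200)/13200 = 0.7576; (13200−5200)/13200 = 0.6061.
Σ = 2.181818. Dividing by the full population N = 8 gives P₁ = 0.273.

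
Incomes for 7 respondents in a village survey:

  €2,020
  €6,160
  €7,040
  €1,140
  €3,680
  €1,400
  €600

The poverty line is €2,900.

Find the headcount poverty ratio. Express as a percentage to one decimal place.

57.1%

4 of the 7 respondents have income below €2,900.
H = 4/7 = 57.1%.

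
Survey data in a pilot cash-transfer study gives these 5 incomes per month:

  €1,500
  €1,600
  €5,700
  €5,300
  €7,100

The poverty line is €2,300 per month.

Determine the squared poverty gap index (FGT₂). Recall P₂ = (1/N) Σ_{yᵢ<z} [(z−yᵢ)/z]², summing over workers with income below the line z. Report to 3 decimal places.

0.043

Poor units: €1,500, €1,600 (q = 2 of N = 5).
Normalized shortfalls: (2300−1500)/2300 = 0.3478; (2300−1600)/2300 = 0.3043.
Squared: 0.1210; 0.0926.
Sum = 0.213611; P₂ = 0.213611 / 5 = 0.043.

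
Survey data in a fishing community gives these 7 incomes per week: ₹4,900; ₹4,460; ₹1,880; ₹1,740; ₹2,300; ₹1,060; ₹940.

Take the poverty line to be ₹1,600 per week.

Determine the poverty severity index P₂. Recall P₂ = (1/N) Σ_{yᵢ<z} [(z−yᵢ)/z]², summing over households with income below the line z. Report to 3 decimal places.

0.041

Below z: ₹940, ₹1,060 (q = 2 of N = 7).
Normalized shortfalls: (1600−940)/1600 = 0.4125; (1600−1060)/1600 = 0.3375.
Squared: 0.1702; 0.1139.
Sum = 0.284062; P₂ = 0.284062 / 7 = 0.041.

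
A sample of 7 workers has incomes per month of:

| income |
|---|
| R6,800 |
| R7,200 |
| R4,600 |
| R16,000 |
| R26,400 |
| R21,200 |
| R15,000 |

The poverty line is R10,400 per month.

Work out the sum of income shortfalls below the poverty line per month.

R12,600

Below the line: R4,600, R6,800, R7,200 (q = 3 of N = 7).
Individual gaps: 10400−4600 = 5800; 10400−6800 = 3600; 10400−7200 = 3200.
Aggregate gap = R12,600.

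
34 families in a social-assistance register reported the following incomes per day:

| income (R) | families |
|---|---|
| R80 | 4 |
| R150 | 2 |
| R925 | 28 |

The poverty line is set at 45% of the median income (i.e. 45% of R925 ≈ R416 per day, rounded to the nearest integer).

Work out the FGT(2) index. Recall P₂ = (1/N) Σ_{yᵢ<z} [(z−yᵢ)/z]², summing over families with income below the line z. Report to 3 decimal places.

Incomes under z: 4×R80, 2×R150 (q = 6 of N = 34).
Gap ratios (z−y)/z: (416−80)/416 = 0.8077 (×4); (416−150)/416 = 0.6394 (×2).
Squared: 0.6524 (×4); 0.4089 (×2).
Sum = 3.427191; P₂ = 3.427191 / 34 = 0.101.

0.101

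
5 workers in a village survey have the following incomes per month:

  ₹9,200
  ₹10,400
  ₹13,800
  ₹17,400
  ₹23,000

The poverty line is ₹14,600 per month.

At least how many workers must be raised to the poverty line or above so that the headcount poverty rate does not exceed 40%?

Currently q = 3 of N = 5 are below the line (H = 0.600).
A headcount ratio of at most 40% allows at most ⌊0.40 × 5⌋ = 2 poor workers.
So at least 3 − 2 = 1 must be lifted.

1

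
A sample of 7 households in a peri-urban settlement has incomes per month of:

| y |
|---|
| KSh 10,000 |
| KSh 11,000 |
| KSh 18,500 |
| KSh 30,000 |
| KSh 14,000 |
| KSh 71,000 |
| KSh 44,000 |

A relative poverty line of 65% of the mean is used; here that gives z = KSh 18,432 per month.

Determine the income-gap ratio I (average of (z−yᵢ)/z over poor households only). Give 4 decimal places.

0.3670

Incomes under z: KSh 10,000, KSh 11,000, KSh 14,000 (q = 3 of N = 7).
Shortfall ratios (z−y)/z: 0.4575, 0.4032, 0.2405; sum = 1.101128.
I averages over the q = 3 poor units only: 1.101128 / 3 = 0.3670.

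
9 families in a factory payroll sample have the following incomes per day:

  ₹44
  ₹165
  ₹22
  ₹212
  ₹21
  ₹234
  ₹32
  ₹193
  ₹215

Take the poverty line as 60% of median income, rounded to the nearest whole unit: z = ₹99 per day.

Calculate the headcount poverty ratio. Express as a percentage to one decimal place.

44.4%

4 of the 9 families have income below ₹99.
H = 4/9 = 44.4%.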